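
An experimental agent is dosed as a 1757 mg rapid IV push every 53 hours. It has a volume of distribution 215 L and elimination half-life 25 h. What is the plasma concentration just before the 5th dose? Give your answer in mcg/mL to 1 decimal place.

2.4 mcg/mL

f = (1/2)^(τ/t½) = (1/2)^(53/25) ≈ 0.2300.
C₀ = D/Vd = 1757/215 ≈ 8.172 mcg/mL.
Before the 5th dose, 4 doses have been given. Superposition: Cmin = C₀·(f + f² + … + f^4).
≈ 8.172 × (0.2300 + 0.0529 + 0.0122 + 0.0028) ≈ 8.172 × 0.2979 ≈ 2.434 mcg/mL.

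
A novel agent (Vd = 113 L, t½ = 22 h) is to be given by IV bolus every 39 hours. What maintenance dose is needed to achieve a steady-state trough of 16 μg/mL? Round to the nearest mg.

4370 mg

τ/t½ = 39/22 ≈ 1.7727, so f = (1/2)^(39/22) ≈ 0.292655.
Cmin,ss = (D/Vd)·f/(1−f), so D = Cmin,ss·Vd·(1−f)/f.
D = 16 × 113 × (1−f)/f ≈ 16 × 113 × 2.41699 ≈ 4369.92 mg.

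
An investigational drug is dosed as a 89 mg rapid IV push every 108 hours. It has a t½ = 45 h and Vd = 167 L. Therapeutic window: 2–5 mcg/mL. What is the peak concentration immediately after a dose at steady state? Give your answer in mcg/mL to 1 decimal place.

τ/t½ = 108/45 ≈ 2.4, so fraction remaining f = (1/2)^(108/45) ≈ 0.1895.
Accumulation ratio R = 1/(1 − f) ≈ 1/0.8105 ≈ 1.2338.
Each bolus raises the concentration by D/Vd = 89/167 ≈ 0.533 mcg/mL.
Steady-state peak Cmax,ss = C₀·R ≈ 0.533 × 1.2338 ≈ 0.658 mcg/mL.
Peak 0.7 mcg/mL vs MTC 5 mcg/mL: below toxic threshold.

0.7 mcg/mL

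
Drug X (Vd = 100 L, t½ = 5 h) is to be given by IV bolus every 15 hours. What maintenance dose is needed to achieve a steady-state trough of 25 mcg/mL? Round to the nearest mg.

17500 mg

τ/t½ = 15/5 ≈ 3, so f = (1/2)^(15/5) ≈ 0.125000.
Cmin,ss = (D/Vd)·f/(1−f), so D = Cmin,ss·Vd·(1−f)/f.
D = 25 × 100 × (1−f)/f ≈ 25 × 100 × 7.00000 ≈ 17500.00 mg.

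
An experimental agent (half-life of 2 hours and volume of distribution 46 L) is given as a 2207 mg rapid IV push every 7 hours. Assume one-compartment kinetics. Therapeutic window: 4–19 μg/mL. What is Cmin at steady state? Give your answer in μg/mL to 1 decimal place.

4.7 μg/mL

Over one 7-h interval, 7/2 ≈ 3.5 half-lives elapse, leaving f ≈ 0.0884 of each dose.
Accumulation ratio R = 1/(1 − f) ≈ 1/0.9116 ≈ 1.0970.
Each bolus raises the concentration by D/Vd = 2207/46 ≈ 47.978 μg/mL.
Steady-state peak Cmax,ss = C₀·R ≈ 47.978 × 1.0970 ≈ 52.632 μg/mL.
One interval later, Cmin,ss = Cmax,ss·e^(−kτ) ≈ 52.632 × 0.0884 ≈ 4.653 μg/mL.
Trough 4.7 μg/mL vs MEC 4 μg/mL: adequate.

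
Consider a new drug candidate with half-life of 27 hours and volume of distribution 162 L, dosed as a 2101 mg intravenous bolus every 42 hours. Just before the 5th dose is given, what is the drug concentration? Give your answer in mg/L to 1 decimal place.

f = (1/2)^(τ/t½) = (1/2)^(42/27) ≈ 0.3402.
C₀ = D/Vd = 2101/162 ≈ 12.969 mg/L.
Before the 5th dose, 4 doses have been given. Superposition: Cmin = C₀·(f + f² + … + f^4).
≈ 12.969 × (0.3402 + 0.1157 + 0.0394 + 0.0134) ≈ 12.969 × 0.5087 ≈ 6.597 mg/L.

6.6 mg/L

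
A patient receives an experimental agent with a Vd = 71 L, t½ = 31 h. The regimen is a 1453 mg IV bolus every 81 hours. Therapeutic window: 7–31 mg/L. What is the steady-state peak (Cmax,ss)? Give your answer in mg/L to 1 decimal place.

τ/t½ = 81/31 ≈ 2.6129, so fraction remaining f = (1/2)^(81/31) ≈ 0.1635.
Accumulation ratio R = 1/(1 − f) ≈ 1/0.8365 ≈ 1.1955.
Each bolus raises the concentration by D/Vd = 1453/71 ≈ 20.465 mg/L.
Steady-state peak Cmax,ss = C₀·R ≈ 20.465 × 1.1955 ≈ 24.466 mg/L.
Peak 24.5 mg/L vs MTC 31 mg/L: below toxic threshold.

24.5 mg/L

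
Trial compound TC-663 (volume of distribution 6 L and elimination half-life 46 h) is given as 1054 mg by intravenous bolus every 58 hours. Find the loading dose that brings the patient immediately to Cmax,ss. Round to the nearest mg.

f = (1/2)^(58/46) ≈ 0.417292; accumulation ratio R = 1/(1−f) ≈ 1.71613.
Loading dose to hit Cmax,ss on first dose: D_load = D_maint·R ≈ 1054 × 1.71613 ≈ 1808.80 mg.

1809 mg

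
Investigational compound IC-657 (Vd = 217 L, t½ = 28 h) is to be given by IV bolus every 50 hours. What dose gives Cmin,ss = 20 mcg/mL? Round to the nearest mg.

τ/t½ = 50/28 ≈ 1.7857, so f = (1/2)^(50/28) ≈ 0.290032.
Cmin,ss = (D/Vd)·f/(1−f), so D = Cmin,ss·Vd·(1−f)/f.
D = 20 × 217 × (1−f)/f ≈ 20 × 217 × 2.44790 ≈ 10623.89 mg.

10624 mg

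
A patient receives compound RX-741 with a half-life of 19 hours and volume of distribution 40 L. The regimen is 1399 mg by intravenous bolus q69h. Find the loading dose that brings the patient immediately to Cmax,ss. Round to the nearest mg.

f = (1/2)^(69/19) ≈ 0.080684; accumulation ratio R = 1/(1−f) ≈ 1.08777.
Loading dose to hit Cmax,ss on first dose: D_load = D_maint·R ≈ 1399 × 1.08777 ≈ 1521.79 mg.

1522 mg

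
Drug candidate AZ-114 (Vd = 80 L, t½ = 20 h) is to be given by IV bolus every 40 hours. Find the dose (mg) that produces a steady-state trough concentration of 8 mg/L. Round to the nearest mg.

τ/t½ = 40/20 ≈ 2, so f = (1/2)^(40/20) ≈ 0.250000.
Cmin,ss = (D/Vd)·f/(1−f), so D = Cmin,ss·Vd·(1−f)/f.
D = 8 × 80 × (1−f)/f ≈ 8 × 80 × 3.00000 ≈ 1920.00 mg.

1920 mg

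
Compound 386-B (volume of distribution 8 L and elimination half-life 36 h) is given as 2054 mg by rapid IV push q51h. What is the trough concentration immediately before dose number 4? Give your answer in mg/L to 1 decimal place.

145.7 mg/L

f = (1/2)^(τ/t½) = (1/2)^(51/36) ≈ 0.3746.
C₀ = D/Vd = 2054/8 ≈ 256.750 mg/L.
Before the 4th dose, 3 doses have been given. Superposition: Cmin = C₀·(f + f² + … + f^3).
≈ 256.750 × (0.3746 + 0.1403 + 0.0526) ≈ 256.750 × 0.5675 ≈ 145.706 mg/L.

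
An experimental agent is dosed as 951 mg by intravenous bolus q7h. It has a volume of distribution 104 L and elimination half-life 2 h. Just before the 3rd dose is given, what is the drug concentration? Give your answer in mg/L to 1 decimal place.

0.9 mg/L

f = (1/2)^(τ/t½) = (1/2)^(7/2) ≈ 0.0884.
C₀ = D/Vd = 951/104 ≈ 9.144 mg/L.
Before the 3rd dose, 2 doses have been given. Superposition: Cmin = C₀·(f + f²).
≈ 9.144 × (0.0884 + 0.0078) ≈ 9.144 × 0.0962 ≈ 0.880 mg/L.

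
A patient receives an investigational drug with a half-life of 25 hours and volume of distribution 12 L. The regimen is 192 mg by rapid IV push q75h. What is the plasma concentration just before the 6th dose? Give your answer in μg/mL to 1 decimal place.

f = (1/2)^(τ/t½) = (1/2)^(75/25) ≈ 0.1250.
C₀ = D/Vd = 192/12 ≈ 16.000 μg/mL.
Before the 6th dose, 5 doses have been given. Superposition: Cmin = C₀·(f + f² + … + f^5).
≈ 16.000 × (0.1250 + 0.0156 + 0.0020 + 0.0002 + 0.0000) ≈ 16.000 × 0.1428 ≈ 2.285 μg/mL.

2.3 μg/mL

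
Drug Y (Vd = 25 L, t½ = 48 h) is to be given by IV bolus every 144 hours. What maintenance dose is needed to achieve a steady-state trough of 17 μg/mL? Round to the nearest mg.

2975 mg

τ/t½ = 144/48 ≈ 3, so f = (1/2)^(144/48) ≈ 0.125000.
Cmin,ss = (D/Vd)·f/(1−f), so D = Cmin,ss·Vd·(1−f)/f.
D = 17 × 25 × (1−f)/f ≈ 17 × 25 × 7.00000 ≈ 2975.00 mg.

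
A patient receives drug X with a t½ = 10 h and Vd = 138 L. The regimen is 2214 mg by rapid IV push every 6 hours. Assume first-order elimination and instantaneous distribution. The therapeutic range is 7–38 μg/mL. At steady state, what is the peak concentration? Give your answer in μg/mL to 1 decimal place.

k = ln2/t½ = ln2/10 ≈ 0.069315 h⁻¹; fraction remaining f = e^(−kτ) = e^(−0.069315×6) ≈ 0.6598.
At steady state, accumulation factor R = 1/(1 − e^(−kτ)) ≈ 2.9394.
Single-dose peak C₀ = D/Vd = 2214/138 ≈ 16.043 μg/mL.
Steady-state peak Cmax,ss = C₀·R ≈ 16.043 × 2.9394 ≈ 47.157 μg/mL.
Peak 47.2 μg/mL vs MTC 38 μg/mL: exceeds toxic threshold.

47.2 μg/mL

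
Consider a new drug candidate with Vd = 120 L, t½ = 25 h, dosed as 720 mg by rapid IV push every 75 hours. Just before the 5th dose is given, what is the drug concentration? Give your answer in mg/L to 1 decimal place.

0.9 mg/L

f = (1/2)^(τ/t½) = (1/2)^(75/25) ≈ 0.1250.
C₀ = D/Vd = 720/120 ≈ 6.000 mg/L.
Before the 5th dose, 4 doses have been given. Superposition: Cmin = C₀·(f + f² + … + f^4).
≈ 6.000 × (0.1250 + 0.0156 + 0.0020 + 0.0002) ≈ 6.000 × 0.1428 ≈ 0.857 mg/L.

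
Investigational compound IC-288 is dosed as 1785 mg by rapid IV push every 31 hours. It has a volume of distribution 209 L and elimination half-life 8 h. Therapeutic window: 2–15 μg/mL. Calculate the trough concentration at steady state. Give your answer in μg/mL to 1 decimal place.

k = ln2/t½ = ln2/8 ≈ 0.086643 h⁻¹; fraction remaining f = e^(−kτ) = e^(−0.086643×31) ≈ 0.0682.
At steady state, accumulation factor R = 1/(1 − e^(−kτ)) ≈ 1.0732.
Single-dose peak C₀ = D/Vd = 1785/209 ≈ 8.541 μg/mL.
Steady-state peak Cmax,ss = C₀·R ≈ 8.541 × 1.0732 ≈ 9.166 μg/mL.
Steady-state trough Cmin,ss = Cmax,ss·f ≈ 9.166 × 0.0682 ≈ 0.625 μg/mL.
Trough 0.6 μg/mL vs MEC 2 μg/mL: subtherapeutic.

0.6 μg/mL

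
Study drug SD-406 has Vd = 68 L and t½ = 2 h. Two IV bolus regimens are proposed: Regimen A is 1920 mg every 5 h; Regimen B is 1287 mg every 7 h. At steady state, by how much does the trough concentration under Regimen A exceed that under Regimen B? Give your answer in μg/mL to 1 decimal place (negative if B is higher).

Regimen A: f = (1/2)^(5/2) ≈ 0.1768; Cmin,ss = (1920/68)·f/(1−f) ≈ 6.064 μg/mL.
Regimen B: f = (1/2)^(7/2) ≈ 0.0884; Cmin,ss = (1287/68)·f/(1−f) ≈ 1.835 μg/mL.
Difference ≈ 6.064 − 1.835 ≈ 4.229 μg/mL.

4.2 μg/mL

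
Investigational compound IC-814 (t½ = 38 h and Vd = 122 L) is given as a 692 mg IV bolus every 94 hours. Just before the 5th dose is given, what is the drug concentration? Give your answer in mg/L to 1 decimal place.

1.2 mg/L

f = (1/2)^(τ/t½) = (1/2)^(94/38) ≈ 0.1800.
C₀ = D/Vd = 692/122 ≈ 5.672 mg/L.
Before the 5th dose, 4 doses have been given. Superposition: Cmin = C₀·(f + f² + … + f^4).
≈ 5.672 × (0.1800 + 0.0324 + 0.0058 + 0.0010) ≈ 5.672 × 0.2192 ≈ 1.243 mg/L.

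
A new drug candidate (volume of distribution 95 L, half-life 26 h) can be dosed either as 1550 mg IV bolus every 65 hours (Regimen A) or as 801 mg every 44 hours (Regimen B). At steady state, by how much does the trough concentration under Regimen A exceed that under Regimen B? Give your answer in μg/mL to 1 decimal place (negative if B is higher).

-0.3 μg/mL

Regimen A: f = (1/2)^(65/26) ≈ 0.1768; Cmin,ss = (1550/95)·f/(1−f) ≈ 3.504 μg/mL.
Regimen B: f = (1/2)^(44/26) ≈ 0.3094; Cmin,ss = (801/95)·f/(1−f) ≈ 3.777 μg/mL.
Difference ≈ 3.504 − 3.777 ≈ -0.273 μg/mL.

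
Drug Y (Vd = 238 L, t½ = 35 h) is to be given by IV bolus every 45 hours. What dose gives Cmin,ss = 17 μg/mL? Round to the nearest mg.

5818 mg

τ/t½ = 45/35 ≈ 1.2857, so f = (1/2)^(45/35) ≈ 0.410168.
Cmin,ss = (D/Vd)·f/(1−f), so D = Cmin,ss·Vd·(1−f)/f.
D = 17 × 238 × (1−f)/f ≈ 17 × 238 × 1.43803 ≈ 5818.27 mg.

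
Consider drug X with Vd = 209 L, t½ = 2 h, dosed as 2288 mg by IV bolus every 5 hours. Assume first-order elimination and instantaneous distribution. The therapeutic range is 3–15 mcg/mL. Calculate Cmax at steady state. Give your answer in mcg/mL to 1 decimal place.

13.3 mcg/mL

k = ln2/t½ = ln2/2 ≈ 0.346574 h⁻¹; fraction remaining f = e^(−kτ) = e^(−0.346574×5) ≈ 0.1768.
At steady state, accumulation factor R = 1/(1 − e^(−kτ)) ≈ 1.2148.
Each bolus raises the concentration by D/Vd = 2288/209 ≈ 10.947 mcg/mL.
Cmax,ss = C₀/(1 − f) ≈ 10.947/0.8232 ≈ 13.298 mcg/mL.
Peak 13.3 mcg/mL vs MTC 15 mcg/mL: below toxic threshold.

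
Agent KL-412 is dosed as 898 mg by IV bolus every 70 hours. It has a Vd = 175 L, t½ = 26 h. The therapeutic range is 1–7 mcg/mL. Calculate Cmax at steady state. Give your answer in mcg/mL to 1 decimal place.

τ/t½ = 70/26 ≈ 2.6923, so fraction remaining f = (1/2)^(70/26) ≈ 0.1547.
Accumulation ratio R = 1/(1 − f) ≈ 1/0.8453 ≈ 1.1830.
Each bolus raises the concentration by D/Vd = 898/175 ≈ 5.131 mcg/mL.
Steady-state peak Cmax,ss = C₀·R ≈ 5.131 × 1.1830 ≈ 6.070 mcg/mL.
Peak 6.1 mcg/mL vs MTC 7 mcg/mL: below toxic threshold.

6.1 mcg/mL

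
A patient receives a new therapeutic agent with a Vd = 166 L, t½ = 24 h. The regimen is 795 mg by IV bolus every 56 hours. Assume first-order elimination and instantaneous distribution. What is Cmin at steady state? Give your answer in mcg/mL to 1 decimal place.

τ/t½ = 56/24 ≈ 2.3333, so fraction remaining f = (1/2)^(56/24) ≈ 0.1984.
Single-dose peak C₀ = D/Vd = 795/166 ≈ 4.789 mcg/mL.
Steady-state trough Cmin,ss = C₀·f/(1−f) ≈ 4.789 × 0.1984/0.8016 ≈ 1.185 mcg/mL.

1.2 mcg/mL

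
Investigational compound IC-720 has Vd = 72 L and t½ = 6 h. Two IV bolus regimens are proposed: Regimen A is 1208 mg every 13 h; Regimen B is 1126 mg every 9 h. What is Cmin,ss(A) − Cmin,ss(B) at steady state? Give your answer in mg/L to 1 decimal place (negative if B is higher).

-3.7 mg/L

Regimen A: f = (1/2)^(13/6) ≈ 0.2227; Cmin,ss = (1208/72)·f/(1−f) ≈ 4.807 mg/L.
Regimen B: f = (1/2)^(9/6) ≈ 0.3536; Cmin,ss = (1126/72)·f/(1−f) ≈ 8.555 mg/L.
Difference ≈ 4.807 − 8.555 ≈ -3.748 mg/L.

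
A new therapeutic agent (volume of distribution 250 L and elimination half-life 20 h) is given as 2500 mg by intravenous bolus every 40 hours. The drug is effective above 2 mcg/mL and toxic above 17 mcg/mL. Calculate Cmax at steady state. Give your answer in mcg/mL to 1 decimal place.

The dosing interval is 2 half-lives, so f = 2^(−2) = 0.25.
At steady state, R = 1/(1 − 0.25) = 4/3.
Single-dose peak C₀ = D/Vd = 2500/250 = 10 mcg/mL.
Steady-state peak Cmax,ss = C₀·R = 10 × 4/3 ≈ 13.333 mcg/mL.
Peak 13.3 mcg/mL vs MTC 17 mcg/mL: below toxic threshold.

13.3 mcg/mL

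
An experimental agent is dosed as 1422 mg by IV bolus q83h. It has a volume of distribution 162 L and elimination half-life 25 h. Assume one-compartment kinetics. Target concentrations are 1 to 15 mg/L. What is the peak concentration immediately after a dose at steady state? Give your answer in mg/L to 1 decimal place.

9.8 mg/L

k = ln2/t½ = ln2/25 ≈ 0.027726 h⁻¹; fraction remaining f = e^(−kτ) = e^(−0.027726×83) ≈ 0.1001.
At steady state, accumulation factor R = 1/(1 − e^(−kτ)) ≈ 1.1112.
Each bolus raises the concentration by D/Vd = 1422/162 ≈ 8.778 mg/L.
Steady-state peak Cmax,ss = C₀·R ≈ 8.778 × 1.1112 ≈ 9.754 mg/L.
Peak 9.8 mg/L vs MTC 15 mg/L: below toxic threshold.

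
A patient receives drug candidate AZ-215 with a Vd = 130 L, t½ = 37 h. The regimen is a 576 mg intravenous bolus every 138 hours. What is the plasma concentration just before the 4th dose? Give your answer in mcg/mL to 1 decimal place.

0.4 mcg/mL

f = (1/2)^(τ/t½) = (1/2)^(138/37) ≈ 0.0754.
C₀ = D/Vd = 576/130 ≈ 4.431 mcg/mL.
Before the 4th dose, 3 doses have been given. Superposition: Cmin = C₀·(f + f² + … + f^3).
≈ 4.431 × (0.0754 + 0.0057 + 0.0004) ≈ 4.431 × 0.0815 ≈ 0.361 mcg/mL.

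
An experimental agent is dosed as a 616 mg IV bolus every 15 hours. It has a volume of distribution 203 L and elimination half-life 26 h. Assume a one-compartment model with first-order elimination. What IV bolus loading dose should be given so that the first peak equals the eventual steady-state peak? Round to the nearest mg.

1869 mg

f = (1/2)^(15/26) ≈ 0.670392; accumulation ratio R = 1/(1−f) ≈ 3.03391.
Loading dose to hit Cmax,ss on first dose: D_load = D_maint·R ≈ 616 × 3.03391 ≈ 1868.89 mg.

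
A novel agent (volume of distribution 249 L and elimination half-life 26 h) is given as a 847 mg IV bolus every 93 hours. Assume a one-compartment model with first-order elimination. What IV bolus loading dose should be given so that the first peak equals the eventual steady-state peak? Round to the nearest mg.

f = (1/2)^(93/26) ≈ 0.083799; accumulation ratio R = 1/(1−f) ≈ 1.09146.
Loading dose to hit Cmax,ss on first dose: D_load = D_maint·R ≈ 847 × 1.09146 ≈ 924.47 mg.

924 mg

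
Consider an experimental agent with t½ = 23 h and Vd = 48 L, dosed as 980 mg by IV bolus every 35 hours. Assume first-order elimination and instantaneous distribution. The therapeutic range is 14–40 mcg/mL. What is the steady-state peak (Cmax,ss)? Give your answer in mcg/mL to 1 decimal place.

31.3 mcg/mL

k = ln2/t½ = ln2/23 ≈ 0.030137 h⁻¹; fraction remaining f = e^(−kτ) = e^(−0.030137×35) ≈ 0.3483.
Accumulation ratio R = 1/(1 − f) ≈ 1/0.6517 ≈ 1.5344.
Single-dose peak C₀ = D/Vd = 980/48 ≈ 20.417 mcg/mL.
Steady-state peak Cmax,ss = C₀·R ≈ 20.417 × 1.5344 ≈ 31.328 mcg/mL.
Peak 31.3 mcg/mL vs MTC 40 mcg/mL: below toxic threshold.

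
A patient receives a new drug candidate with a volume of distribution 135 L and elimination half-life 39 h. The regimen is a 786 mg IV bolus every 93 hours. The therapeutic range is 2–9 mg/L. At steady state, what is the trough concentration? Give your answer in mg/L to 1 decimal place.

1.4 mg/L

Over one 93-h interval, 93/39 ≈ 2.3846 half-lives elapse, leaving f ≈ 0.1915 of each dose.
At steady state, accumulation factor R = 1/(1 − e^(−kτ)) ≈ 1.2369.
Single-dose peak C₀ = D/Vd = 786/135 ≈ 5.822 mg/L.
Steady-state peak Cmax,ss = C₀·R ≈ 5.822 × 1.2369 ≈ 7.201 mg/L.
One interval later, Cmin,ss = Cmax,ss·e^(−kτ) ≈ 7.201 × 0.1915 ≈ 1.379 mg/L.
Trough 1.4 mg/L vs MEC 2 mg/L: subtherapeutic.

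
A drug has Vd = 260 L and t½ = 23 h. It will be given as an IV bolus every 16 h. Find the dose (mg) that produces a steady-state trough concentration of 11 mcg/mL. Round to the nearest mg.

1772 mg

τ/t½ = 16/23 ≈ 0.69565, so f = (1/2)^(16/23) ≈ 0.617430.
Cmin,ss = (D/Vd)·f/(1−f), so D = Cmin,ss·Vd·(1−f)/f.
D = 11 × 260 × (1−f)/f ≈ 11 × 260 × 0.61962 ≈ 1772.11 mg.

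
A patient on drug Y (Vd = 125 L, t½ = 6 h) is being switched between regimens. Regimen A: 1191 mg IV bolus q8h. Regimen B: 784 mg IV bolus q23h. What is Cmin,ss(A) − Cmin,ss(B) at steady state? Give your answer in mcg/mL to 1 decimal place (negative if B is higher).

5.8 mcg/mL

Regimen A: f = (1/2)^(8/6) ≈ 0.3969; Cmin,ss = (1191/125)·f/(1−f) ≈ 6.270 mcg/mL.
Regimen B: f = (1/2)^(23/6) ≈ 0.0702; Cmin,ss = (784/125)·f/(1−f) ≈ 0.474 mcg/mL.
Difference ≈ 6.270 − 0.474 ≈ 5.796 mcg/mL.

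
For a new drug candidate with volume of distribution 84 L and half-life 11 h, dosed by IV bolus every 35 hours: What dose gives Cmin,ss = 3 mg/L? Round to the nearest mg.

τ/t½ = 35/11 ≈ 3.1818, so f = (1/2)^(35/11) ≈ 0.110199.
Cmin,ss = (D/Vd)·f/(1−f), so D = Cmin,ss·Vd·(1−f)/f.
D = 3 × 84 × (1−f)/f ≈ 3 × 84 × 8.07449 ≈ 2034.77 mg.

2035 mg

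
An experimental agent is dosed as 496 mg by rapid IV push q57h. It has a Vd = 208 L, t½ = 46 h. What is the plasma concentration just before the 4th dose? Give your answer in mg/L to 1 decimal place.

f = (1/2)^(τ/t½) = (1/2)^(57/46) ≈ 0.4236.
C₀ = D/Vd = 496/208 ≈ 2.385 mg/L.
Before the 4th dose, 3 doses have been given. Superposition: Cmin = C₀·(f + f² + … + f^3).
≈ 2.385 × (0.4236 + 0.1794 + 0.0760) ≈ 2.385 × 0.6790 ≈ 1.619 mg/L.

1.6 mg/L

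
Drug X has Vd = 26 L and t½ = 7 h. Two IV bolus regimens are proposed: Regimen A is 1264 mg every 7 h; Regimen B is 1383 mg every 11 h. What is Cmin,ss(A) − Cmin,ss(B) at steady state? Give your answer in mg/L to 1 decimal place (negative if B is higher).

Regimen A: f = (1/2)^(7/7) ≈ 0.5000; Cmin,ss = (1264/26)·f/(1−f) ≈ 48.615 mg/L.
Regimen B: f = (1/2)^(11/7) ≈ 0.3365; Cmin,ss = (1383/26)·f/(1−f) ≈ 26.977 mg/L.
Difference ≈ 48.615 − 26.977 ≈ 21.638 mg/L.

21.6 mg/L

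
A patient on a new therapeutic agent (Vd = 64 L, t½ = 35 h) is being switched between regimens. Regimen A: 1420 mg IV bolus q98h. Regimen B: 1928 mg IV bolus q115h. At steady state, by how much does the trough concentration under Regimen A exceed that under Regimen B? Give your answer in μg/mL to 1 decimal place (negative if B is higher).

Regimen A: f = (1/2)^(98/35) ≈ 0.1436; Cmin,ss = (1420/64)·f/(1−f) ≈ 3.720 μg/mL.
Regimen B: f = (1/2)^(115/35) ≈ 0.1025; Cmin,ss = (1928/64)·f/(1−f) ≈ 3.440 μg/mL.
Difference ≈ 3.720 − 3.440 ≈ 0.280 μg/mL.

0.3 μg/mL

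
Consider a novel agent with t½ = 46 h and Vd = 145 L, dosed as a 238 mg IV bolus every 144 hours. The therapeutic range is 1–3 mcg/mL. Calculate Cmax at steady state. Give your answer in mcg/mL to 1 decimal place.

1.9 mcg/mL

τ/t½ = 144/46 ≈ 3.1304, so fraction remaining f = (1/2)^(144/46) ≈ 0.1142.
At steady state, accumulation factor R = 1/(1 − e^(−kτ)) ≈ 1.1289.
Single-dose peak C₀ = D/Vd = 238/145 ≈ 1.641 mcg/mL.
Cmax,ss = C₀/(1 − f) ≈ 1.641/0.8858 ≈ 1.853 mcg/mL.
Peak 1.9 mcg/mL vs MTC 3 mcg/mL: below toxic threshold.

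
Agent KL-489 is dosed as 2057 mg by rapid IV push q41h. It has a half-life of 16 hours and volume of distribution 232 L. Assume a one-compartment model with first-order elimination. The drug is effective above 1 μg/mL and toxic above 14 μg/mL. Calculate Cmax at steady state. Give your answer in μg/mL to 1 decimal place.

10.7 μg/mL

Over one 41-h interval, 41/16 ≈ 2.5625 half-lives elapse, leaving f ≈ 0.1693 of each dose.
Accumulation ratio R = 1/(1 − f) ≈ 1/0.8307 ≈ 1.2038.
Single-dose peak C₀ = D/Vd = 2057/232 ≈ 8.866 μg/mL.
Steady-state peak Cmax,ss = C₀·R ≈ 8.866 × 1.2038 ≈ 10.673 μg/mL.
Peak 10.7 μg/mL vs MTC 14 μg/mL: below toxic threshold.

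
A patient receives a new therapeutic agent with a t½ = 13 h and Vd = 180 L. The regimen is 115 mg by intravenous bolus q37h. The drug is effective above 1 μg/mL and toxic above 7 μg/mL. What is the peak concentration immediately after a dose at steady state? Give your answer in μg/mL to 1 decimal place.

Over one 37-h interval, 37/13 ≈ 2.8462 half-lives elapse, leaving f ≈ 0.1391 of each dose.
At steady state, accumulation factor R = 1/(1 − e^(−kτ)) ≈ 1.1616.
Single-dose peak C₀ = D/Vd = 115/180 ≈ 0.639 μg/mL.
Steady-state peak Cmax,ss = C₀·R ≈ 0.639 × 1.1616 ≈ 0.742 μg/mL.
Peak 0.7 μg/mL vs MTC 7 μg/mL: below toxic threshold.

0.7 μg/mL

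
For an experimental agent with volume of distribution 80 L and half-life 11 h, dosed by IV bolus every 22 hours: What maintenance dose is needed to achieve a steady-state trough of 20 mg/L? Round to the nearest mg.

τ/t½ = 22/11 ≈ 2, so f = (1/2)^(22/11) ≈ 0.250000.
Cmin,ss = (D/Vd)·f/(1−f), so D = Cmin,ss·Vd·(1−f)/f.
D = 20 × 80 × (1−f)/f ≈ 20 × 80 × 3.00000 ≈ 4800.00 mg.

4800 mg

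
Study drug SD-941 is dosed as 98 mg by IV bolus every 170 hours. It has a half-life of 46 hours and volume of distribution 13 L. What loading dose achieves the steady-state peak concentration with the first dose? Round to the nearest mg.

f = (1/2)^(170/46) ≈ 0.077179; accumulation ratio R = 1/(1−f) ≈ 1.08363.
Loading dose to hit Cmax,ss on first dose: D_load = D_maint·R ≈ 98 × 1.08363 ≈ 106.20 mg.

106 mg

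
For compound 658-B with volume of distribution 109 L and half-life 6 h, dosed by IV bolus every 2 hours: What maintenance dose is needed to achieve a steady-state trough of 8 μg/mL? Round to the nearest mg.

τ/t½ = 2/6 ≈ 0.33333, so f = (1/2)^(2/6) ≈ 0.793701.
Cmin,ss = (D/Vd)·f/(1−f), so D = Cmin,ss·Vd·(1−f)/f.
D = 8 × 109 × (1−f)/f ≈ 8 × 109 × 0.25992 ≈ 226.65 mg.

227 mg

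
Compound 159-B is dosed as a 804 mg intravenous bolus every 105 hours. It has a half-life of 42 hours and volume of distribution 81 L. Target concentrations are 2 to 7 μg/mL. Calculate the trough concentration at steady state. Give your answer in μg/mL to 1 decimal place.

Over one 105-h interval, 105/42 ≈ 2.5 half-lives elapse, leaving f ≈ 0.1768 of each dose.
Single-dose peak C₀ = D/Vd = 804/81 ≈ 9.926 μg/mL.
Steady-state trough Cmin,ss = C₀·f/(1−f) ≈ 9.926 × 0.1768/0.8232 ≈ 2.132 μg/mL.
Trough 2.1 μg/mL vs MEC 2 μg/mL: adequate.

2.1 μg/mL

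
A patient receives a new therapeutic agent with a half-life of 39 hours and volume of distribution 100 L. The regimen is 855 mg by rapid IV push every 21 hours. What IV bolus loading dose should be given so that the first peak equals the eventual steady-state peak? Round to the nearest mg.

f = (1/2)^(21/39) ≈ 0.688505; accumulation ratio R = 1/(1−f) ≈ 3.21032.
Loading dose to hit Cmax,ss on first dose: D_load = D_maint·R ≈ 855 × 3.21032 ≈ 2744.82 mg.

2745 mg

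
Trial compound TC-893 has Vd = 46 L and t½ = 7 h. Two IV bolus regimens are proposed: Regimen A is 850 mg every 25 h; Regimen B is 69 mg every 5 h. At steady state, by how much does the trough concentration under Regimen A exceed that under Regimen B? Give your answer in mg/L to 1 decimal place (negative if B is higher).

-0.6 mg/L

Regimen A: f = (1/2)^(25/7) ≈ 0.0841; Cmin,ss = (850/46)·f/(1−f) ≈ 1.697 mg/L.
Regimen B: f = (1/2)^(5/7) ≈ 0.6095; Cmin,ss = (69/46)·f/(1−f) ≈ 2.341 mg/L.
Difference ≈ 1.697 − 2.341 ≈ -0.644 mg/L.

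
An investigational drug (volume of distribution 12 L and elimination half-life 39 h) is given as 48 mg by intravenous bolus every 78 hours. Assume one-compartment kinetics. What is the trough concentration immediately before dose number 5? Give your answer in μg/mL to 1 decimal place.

f = (1/2)^(τ/t½) = (1/2)^(78/39) ≈ 0.2500.
C₀ = D/Vd = 48/12 ≈ 4.000 μg/mL.
Before the 5th dose, 4 doses have been given. Superposition: Cmin = C₀·(f + f² + … + f^4).
≈ 4.000 × (0.2500 + 0.0625 + 0.0156 + 0.0039) ≈ 4.000 × 0.3320 ≈ 1.328 μg/mL.

1.3 μg/mL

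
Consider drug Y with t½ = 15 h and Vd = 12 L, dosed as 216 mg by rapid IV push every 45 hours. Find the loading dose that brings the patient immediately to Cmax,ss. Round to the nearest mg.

f = (1/2)^(45/15) ≈ 0.125000; accumulation ratio R = 1/(1−f) ≈ 1.14286.
Loading dose to hit Cmax,ss on first dose: D_load = D_maint·R ≈ 216 × 1.14286 ≈ 246.86 mg.

247 mg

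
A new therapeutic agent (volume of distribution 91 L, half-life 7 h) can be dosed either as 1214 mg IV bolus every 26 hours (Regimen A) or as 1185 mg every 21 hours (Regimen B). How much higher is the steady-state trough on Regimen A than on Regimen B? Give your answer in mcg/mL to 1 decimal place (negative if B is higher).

-0.8 mcg/mL

Regimen A: f = (1/2)^(26/7) ≈ 0.0762; Cmin,ss = (1214/91)·f/(1−f) ≈ 1.100 mcg/mL.
Regimen B: f = (1/2)^(21/7) ≈ 0.1250; Cmin,ss = (1185/91)·f/(1−f) ≈ 1.860 mcg/mL.
Difference ≈ 1.100 − 1.860 ≈ -0.760 mcg/mL.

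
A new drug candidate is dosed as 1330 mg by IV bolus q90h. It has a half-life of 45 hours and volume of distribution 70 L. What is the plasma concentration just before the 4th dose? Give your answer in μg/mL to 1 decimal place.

6.2 μg/mL

f = (1/2)^(τ/t½) = (1/2)^(90/45) ≈ 0.2500.
C₀ = D/Vd = 1330/70 ≈ 19.000 μg/mL.
Before the 4th dose, 3 doses have been given. Superposition: Cmin = C₀·(f + f² + … + f^3).
≈ 19.000 × (0.2500 + 0.0625 + 0.0156) ≈ 19.000 × 0.3281 ≈ 6.234 μg/mL.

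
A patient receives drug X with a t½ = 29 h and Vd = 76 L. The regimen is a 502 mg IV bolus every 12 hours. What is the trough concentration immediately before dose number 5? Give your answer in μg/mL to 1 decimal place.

13.6 μg/mL

f = (1/2)^(τ/t½) = (1/2)^(12/29) ≈ 0.7506.
C₀ = D/Vd = 502/76 ≈ 6.605 μg/mL.
Before the 5th dose, 4 doses have been given. Superposition: Cmin = C₀·(f + f² + … + f^4).
≈ 6.605 × (0.7506 + 0.5634 + 0.4229 + 0.3174) ≈ 6.605 × 2.0543 ≈ 13.569 μg/mL.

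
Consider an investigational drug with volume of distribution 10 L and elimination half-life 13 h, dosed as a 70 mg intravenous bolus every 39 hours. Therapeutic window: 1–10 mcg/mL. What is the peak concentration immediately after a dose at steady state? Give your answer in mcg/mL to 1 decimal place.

τ = 39 h = 3 half-lives, so f = (1/2)^3 = 0.125.
Accumulation ratio R = 1/(1 − f) = 1/0.875 = 8/7.
Single-dose peak C₀ = D/Vd = 70/10 = 7 mcg/mL.
Steady-state peak Cmax,ss = C₀·R = 7 × 8/7 ≈ 8.000 mcg/mL.
Peak 8.0 mcg/mL vs MTC 10 mcg/mL: below toxic threshold.

8.0 mcg/mL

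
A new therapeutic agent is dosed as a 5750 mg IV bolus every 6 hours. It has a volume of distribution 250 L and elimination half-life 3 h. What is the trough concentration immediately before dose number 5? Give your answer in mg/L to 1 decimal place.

f = (1/2)^(τ/t½) = (1/2)^(6/3) ≈ 0.2500.
C₀ = D/Vd = 5750/250 ≈ 23.000 mg/L.
Before the 5th dose, 4 doses have been given. Superposition: Cmin = C₀·(f + f² + … + f^4).
≈ 23.000 × (0.2500 + 0.0625 + 0.0156 + 0.0039) ≈ 23.000 × 0.3320 ≈ 7.636 mg/L.

7.6 mg/L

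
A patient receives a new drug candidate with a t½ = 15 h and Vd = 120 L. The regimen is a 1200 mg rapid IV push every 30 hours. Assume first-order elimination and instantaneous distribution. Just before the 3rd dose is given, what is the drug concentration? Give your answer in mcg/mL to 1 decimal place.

f = (1/2)^(τ/t½) = (1/2)^(30/15) ≈ 0.2500.
C₀ = D/Vd = 1200/120 ≈ 10.000 mcg/mL.
Before the 3rd dose, 2 doses have been given. Superposition: Cmin = C₀·(f + f²).
≈ 10.000 × (0.2500 + 0.0625) ≈ 10.000 × 0.3125 ≈ 3.125 mcg/mL.

3.1 mcg/mL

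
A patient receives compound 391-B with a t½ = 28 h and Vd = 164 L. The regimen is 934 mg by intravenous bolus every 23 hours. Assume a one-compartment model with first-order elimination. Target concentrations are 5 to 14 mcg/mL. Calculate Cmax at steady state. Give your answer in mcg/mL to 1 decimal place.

τ/t½ = 23/28 ≈ 0.82143, so fraction remaining f = (1/2)^(23/28) ≈ 0.5659.
At steady state, accumulation factor R = 1/(1 − e^(−kτ)) ≈ 2.3036.
Each bolus raises the concentration by D/Vd = 934/164 ≈ 5.695 mcg/mL.
Steady-state peak Cmax,ss = C₀·R ≈ 5.695 × 2.3036 ≈ 13.119 mcg/mL.
Peak 13.1 mcg/mL vs MTC 14 mcg/mL: below toxic threshold.

13.1 mcg/mL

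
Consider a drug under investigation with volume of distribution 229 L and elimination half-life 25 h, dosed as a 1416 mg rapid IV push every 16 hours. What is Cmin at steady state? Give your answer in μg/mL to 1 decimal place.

Over one 16-h interval, 16/25 ≈ 0.64 half-lives elapse, leaving f ≈ 0.6417 of each dose.
Each bolus raises the concentration by D/Vd = 1416/229 ≈ 6.183 μg/mL.
Steady-state trough Cmin,ss = C₀·f/(1−f) ≈ 6.183 × 0.6417/0.3583 ≈ 11.073 μg/mL.

11.1 μg/mL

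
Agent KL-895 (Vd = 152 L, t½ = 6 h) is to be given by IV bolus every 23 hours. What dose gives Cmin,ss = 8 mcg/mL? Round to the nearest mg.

16117 mg

τ/t½ = 23/6 ≈ 3.8333, so f = (1/2)^(23/6) ≈ 0.070154.
Cmin,ss = (D/Vd)·f/(1−f), so D = Cmin,ss·Vd·(1−f)/f.
D = 8 × 152 × (1−f)/f ≈ 8 × 152 × 13.25435 ≈ 16117.29 mg.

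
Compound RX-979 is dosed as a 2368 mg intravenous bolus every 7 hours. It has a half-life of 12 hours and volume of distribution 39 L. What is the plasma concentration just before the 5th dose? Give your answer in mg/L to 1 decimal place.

f = (1/2)^(τ/t½) = (1/2)^(7/12) ≈ 0.6674.
C₀ = D/Vd = 2368/39 ≈ 60.718 mg/L.
Before the 5th dose, 4 doses have been given. Superposition: Cmin = C₀·(f + f² + … + f^4).
≈ 60.718 × (0.6674 + 0.4454 + 0.2973 + 0.1984) ≈ 60.718 × 1.6085 ≈ 97.665 mg/L.

97.7 mg/L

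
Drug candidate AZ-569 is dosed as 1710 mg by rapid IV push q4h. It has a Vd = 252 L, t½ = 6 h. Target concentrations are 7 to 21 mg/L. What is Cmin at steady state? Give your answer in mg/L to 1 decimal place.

11.6 mg/L

Over one 4-h interval, 4/6 ≈ 0.66667 half-lives elapse, leaving f ≈ 0.6300 of each dose.
At steady state, accumulation factor R = 1/(1 − e^(−kτ)) ≈ 2.7027.
Each bolus raises the concentration by D/Vd = 1710/252 ≈ 6.786 mg/L.
Cmax,ss = C₀/(1 − f) ≈ 6.786/0.3700 ≈ 18.341 mg/L.
Steady-state trough Cmin,ss = Cmax,ss·f ≈ 18.341 × 0.6300 ≈ 11.555 mg/L.
Trough 11.6 mg/L vs MEC 7 mg/L: adequate.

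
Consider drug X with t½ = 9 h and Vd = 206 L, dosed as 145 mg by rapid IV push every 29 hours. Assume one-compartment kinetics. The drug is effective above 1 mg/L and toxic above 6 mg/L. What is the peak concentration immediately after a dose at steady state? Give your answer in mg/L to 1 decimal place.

0.8 mg/L

τ/t½ = 29/9 ≈ 3.2222, so fraction remaining f = (1/2)^(29/9) ≈ 0.1072.
Accumulation ratio R = 1/(1 − f) ≈ 1/0.8928 ≈ 1.1201.
Single-dose peak C₀ = D/Vd = 145/206 ≈ 0.704 mg/L.
Steady-state peak Cmax,ss = C₀·R ≈ 0.704 × 1.1201 ≈ 0.789 mg/L.
Peak 0.8 mg/L vs MTC 6 mg/L: below toxic threshold.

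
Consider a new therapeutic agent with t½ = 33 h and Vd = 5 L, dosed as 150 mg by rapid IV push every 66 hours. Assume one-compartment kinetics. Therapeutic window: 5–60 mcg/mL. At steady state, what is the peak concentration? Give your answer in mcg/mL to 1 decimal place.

40.0 mcg/mL

τ = 66 h = 2 half-lives, so f = (1/2)^2 = 0.25.
Accumulation ratio R = 1/(1 − f) = 1/0.75 = 4/3.
Single-dose peak C₀ = D/Vd = 150/5 = 30 mcg/mL.
Steady-state peak Cmax,ss = C₀·R = 30 × 4/3 ≈ 40.000 mcg/mL.
Peak 40.0 mcg/mL vs MTC 60 mcg/mL: below toxic threshold.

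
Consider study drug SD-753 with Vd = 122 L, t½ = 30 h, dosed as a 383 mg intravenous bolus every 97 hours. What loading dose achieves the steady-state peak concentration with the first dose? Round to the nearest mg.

429 mg

f = (1/2)^(97/30) ≈ 0.106333; accumulation ratio R = 1/(1−f) ≈ 1.11899.
Loading dose to hit Cmax,ss on first dose: D_load = D_maint·R ≈ 383 × 1.11899 ≈ 428.57 mg.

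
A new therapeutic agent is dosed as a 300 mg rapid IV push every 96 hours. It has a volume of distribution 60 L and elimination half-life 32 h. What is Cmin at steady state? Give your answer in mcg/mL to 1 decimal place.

τ = 96 h = 3 half-lives, so f = (1/2)^3 = 0.125.
Accumulation ratio R = 1/(1 − f) = 1/0.875 = 8/7.
Single-dose peak C₀ = D/Vd = 300/60 = 5 mcg/mL.
Steady-state peak Cmax,ss = C₀·R = 5 × 8/7 ≈ 5.714 mcg/mL.
Steady-state trough Cmin,ss = Cmax,ss·f ≈ 5.714 × 0.125 ≈ 0.714 mcg/mL.

0.7 mcg/mL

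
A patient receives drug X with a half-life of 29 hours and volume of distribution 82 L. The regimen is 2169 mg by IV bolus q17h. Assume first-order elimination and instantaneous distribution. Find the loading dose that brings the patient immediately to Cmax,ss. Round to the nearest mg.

f = (1/2)^(17/29) ≈ 0.666092; accumulation ratio R = 1/(1−f) ≈ 2.99484.
Loading dose to hit Cmax,ss on first dose: D_load = D_maint·R ≈ 2169 × 2.99484 ≈ 6495.81 mg.

6496 mg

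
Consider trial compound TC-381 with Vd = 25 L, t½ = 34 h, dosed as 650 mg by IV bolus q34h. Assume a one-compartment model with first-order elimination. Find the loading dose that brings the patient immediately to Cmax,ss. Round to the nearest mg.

1300 mg

f = (1/2)^(34/34) ≈ 0.500000; accumulation ratio R = 1/(1−f) ≈ 2.00000.
Loading dose to hit Cmax,ss on first dose: D_load = D_maint·R ≈ 650 × 2.00000 ≈ 1300.00 mg.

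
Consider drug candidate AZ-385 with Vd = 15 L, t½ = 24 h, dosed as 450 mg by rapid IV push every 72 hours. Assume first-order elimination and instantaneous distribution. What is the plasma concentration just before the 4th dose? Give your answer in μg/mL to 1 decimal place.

4.3 μg/mL

f = (1/2)^(τ/t½) = (1/2)^(72/24) ≈ 0.1250.
C₀ = D/Vd = 450/15 ≈ 30.000 μg/mL.
Before the 4th dose, 3 doses have been given. Superposition: Cmin = C₀·(f + f² + … + f^3).
≈ 30.000 × (0.1250 + 0.0156 + 0.0020) ≈ 30.000 × 0.1426 ≈ 4.278 μg/mL.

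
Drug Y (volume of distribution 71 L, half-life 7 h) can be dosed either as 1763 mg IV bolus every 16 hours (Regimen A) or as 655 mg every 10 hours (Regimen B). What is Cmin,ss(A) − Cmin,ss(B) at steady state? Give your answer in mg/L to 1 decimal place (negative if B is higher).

1.0 mg/L

Regimen A: f = (1/2)^(16/7) ≈ 0.2051; Cmin,ss = (1763/71)·f/(1−f) ≈ 6.407 mg/L.
Regimen B: f = (1/2)^(10/7) ≈ 0.3715; Cmin,ss = (655/71)·f/(1−f) ≈ 5.453 mg/L.
Difference ≈ 6.407 − 5.453 ≈ 0.954 mg/L.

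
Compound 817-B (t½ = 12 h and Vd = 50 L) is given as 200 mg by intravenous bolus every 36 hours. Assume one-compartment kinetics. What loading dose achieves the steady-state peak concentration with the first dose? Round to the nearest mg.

f = (1/2)^(36/12) ≈ 0.125000; accumulation ratio R = 1/(1−f) ≈ 1.14286.
Loading dose to hit Cmax,ss on first dose: D_load = D_maint·R ≈ 200 × 1.14286 ≈ 228.57 mg.

229 mg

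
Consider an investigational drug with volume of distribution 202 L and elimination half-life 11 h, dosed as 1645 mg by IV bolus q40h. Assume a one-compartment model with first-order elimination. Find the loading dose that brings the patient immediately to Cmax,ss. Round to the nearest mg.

1789 mg

f = (1/2)^(40/11) ≈ 0.080417; accumulation ratio R = 1/(1−f) ≈ 1.08745.
Loading dose to hit Cmax,ss on first dose: D_load = D_maint·R ≈ 1645 × 1.08745 ≈ 1788.86 mg.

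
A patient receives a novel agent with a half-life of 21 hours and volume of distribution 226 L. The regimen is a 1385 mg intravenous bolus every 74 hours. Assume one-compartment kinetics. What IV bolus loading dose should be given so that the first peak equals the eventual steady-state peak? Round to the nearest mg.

f = (1/2)^(74/21) ≈ 0.086942; accumulation ratio R = 1/(1−f) ≈ 1.09522.
Loading dose to hit Cmax,ss on first dose: D_load = D_maint·R ≈ 1385 × 1.09522 ≈ 1516.88 mg.

1517 mg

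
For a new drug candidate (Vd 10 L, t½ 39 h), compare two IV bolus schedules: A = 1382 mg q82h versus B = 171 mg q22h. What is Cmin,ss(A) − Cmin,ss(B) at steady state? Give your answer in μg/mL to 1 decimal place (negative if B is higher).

6.2 μg/mL

Regimen A: f = (1/2)^(82/39) ≈ 0.2328; Cmin,ss = (1382/10)·f/(1−f) ≈ 41.936 μg/mL.
Regimen B: f = (1/2)^(22/39) ≈ 0.6764; Cmin,ss = (171/10)·f/(1−f) ≈ 35.743 μg/mL.
Difference ≈ 41.936 − 35.743 ≈ 6.193 μg/mL.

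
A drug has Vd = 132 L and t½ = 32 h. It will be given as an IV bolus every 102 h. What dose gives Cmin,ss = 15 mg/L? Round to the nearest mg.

τ/t½ = 102/32 ≈ 3.1875, so f = (1/2)^(102/32) ≈ 0.109766.
Cmin,ss = (D/Vd)·f/(1−f), so D = Cmin,ss·Vd·(1−f)/f.
D = 15 × 132 × (1−f)/f ≈ 15 × 132 × 8.11029 ≈ 16058.37 mg.

16058 mg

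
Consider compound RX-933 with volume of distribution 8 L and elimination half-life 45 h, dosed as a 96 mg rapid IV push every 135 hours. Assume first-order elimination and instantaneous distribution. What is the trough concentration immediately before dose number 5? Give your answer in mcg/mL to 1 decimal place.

f = (1/2)^(τ/t½) = (1/2)^(135/45) ≈ 0.1250.
C₀ = D/Vd = 96/8 ≈ 12.000 mcg/mL.
Before the 5th dose, 4 doses have been given. Superposition: Cmin = C₀·(f + f² + … + f^4).
≈ 12.000 × (0.1250 + 0.0156 + 0.0020 + 0.0002) ≈ 12.000 × 0.1428 ≈ 1.714 mcg/mL.

1.7 mcg/mL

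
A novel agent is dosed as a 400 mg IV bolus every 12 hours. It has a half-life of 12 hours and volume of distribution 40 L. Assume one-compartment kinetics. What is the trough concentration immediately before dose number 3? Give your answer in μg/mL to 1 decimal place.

f = (1/2)^(τ/t½) = (1/2)^(12/12) ≈ 0.5000.
C₀ = D/Vd = 400/40 ≈ 10.000 μg/mL.
Before the 3rd dose, 2 doses have been given. Superposition: Cmin = C₀·(f + f²).
≈ 10.000 × (0.5000 + 0.2500) ≈ 10.000 × 0.7500 ≈ 7.500 μg/mL.

7.5 μg/mL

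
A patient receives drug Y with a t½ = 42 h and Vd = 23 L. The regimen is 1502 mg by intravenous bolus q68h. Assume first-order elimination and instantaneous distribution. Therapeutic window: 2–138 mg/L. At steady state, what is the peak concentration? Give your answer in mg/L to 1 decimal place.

τ/t½ = 68/42 ≈ 1.619, so fraction remaining f = (1/2)^(68/42) ≈ 0.3256.
At steady state, accumulation factor R = 1/(1 − e^(−kτ)) ≈ 1.4828.
Each bolus raises the concentration by D/Vd = 1502/23 ≈ 65.304 mg/L.
Steady-state peak Cmax,ss = C₀·R ≈ 65.304 × 1.4828 ≈ 96.833 mg/L.
Peak 96.8 mg/L vs MTC 138 mg/L: below toxic threshold.

96.8 mg/L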